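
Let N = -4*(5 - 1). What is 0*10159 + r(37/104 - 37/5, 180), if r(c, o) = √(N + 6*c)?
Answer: I*√984685/130 ≈ 7.6332*I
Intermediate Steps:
N = -16 (N = -4*4 = -16)
r(c, o) = √(-16 + 6*c)
0*10159 + r(37/104 - 37/5, 180) = 0*10159 + √(-16 + 6*(37/104 - 37/5)) = 0 + √(-16 + 6*(37*(1/104) - 37*⅕)) = 0 + √(-16 + 6*(37/104 - 37/5)) = 0 + √(-16 + 6*(-3663/520)) = 0 + √(-16 - 10989/260) = 0 + √(-15149/260) = 0 + I*√984685/130 = I*√984685/130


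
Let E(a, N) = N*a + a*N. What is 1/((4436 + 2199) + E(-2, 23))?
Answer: 1/6543 ≈ 0.00015284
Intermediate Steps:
E(a, N) = 2*N*a (E(a, N) = N*a + N*a = 2*N*a)
1/((4436 + 2199) + E(-2, 23)) = 1/((4436 + 2199) + 2*23*(-2)) = 1/(6635 - 92) = 1/6543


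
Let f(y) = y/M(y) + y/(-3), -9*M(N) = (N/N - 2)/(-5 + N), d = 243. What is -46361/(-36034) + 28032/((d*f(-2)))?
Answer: 203091389/92427210 ≈ 2.1973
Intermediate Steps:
M(N) = 1/(9*(-5 + N)) (M(N) = -(N/N - 2)/(9*(-5 + N)) = -(1 - 2)/(9*(-5 + N)) = -(-1)/(9*(-5 + N)) = 1/(9*(-5 + N)))
f(y) = -y/3 + y*(-45 + 9*y) (f(y) = y/((1/(9*(-5 + y)))) + y/(-3) = y*(-45 + 9*y) + y*(-1/3) = y*(-45 + 9*y) - y/3 = -y/3 + y*(-45 + 9*y))
-46361/(-36034) + 28032/((d*f(-2))) = -46361/(-36034) + 28032/((243*((1/3)*(-2)*(-136 + 27*(-2))))) = -46361*(-1/36034) + 28032/((243*((1/3)*(-2)*(-136 - 54)))) = 46361/36034 + 28032/((243*((1/3)*(-2)*(-190)))) = 46361/36034 + 28032/((243*(380/3))) = 46361/36034 + 28032/30780 = 46361/36034 + 28032*(1/30780) = 46361/36034 + 2336/2565 = 203091389/92427210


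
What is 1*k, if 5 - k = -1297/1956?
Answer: 11077/1956 ≈ 5.6631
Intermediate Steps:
k = 11077/1956 (k = 5 - (-1297)/1956 = 5 - 1*(-1297/1956) = 5 + 1297/1956 = 11077/1956 ≈ 5.6631)
1*k = 1*(11077/1956) = 11077/1956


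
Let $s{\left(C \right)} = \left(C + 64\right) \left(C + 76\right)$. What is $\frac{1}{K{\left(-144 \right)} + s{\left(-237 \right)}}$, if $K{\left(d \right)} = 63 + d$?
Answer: $\frac{1}{27772} \approx 3.6007 \cdot 10^{-5}$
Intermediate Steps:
$s{\left(C \right)} = \left(64 + C\right) \left(76 + C\right)$
$\frac{1}{K{\left(-144 \right)} + s{\left(-237 \right)}} = \frac{1}{\left(63 - 144\right) + \left(4864 + \left(-237\right)^{2} + 140 \left(-237\right)\right)} = \frac{1}{-81 + \left(4864 + 56169 - 33180\right)} = \frac{1}{-81 + 27853} = \frac{1}{27772}$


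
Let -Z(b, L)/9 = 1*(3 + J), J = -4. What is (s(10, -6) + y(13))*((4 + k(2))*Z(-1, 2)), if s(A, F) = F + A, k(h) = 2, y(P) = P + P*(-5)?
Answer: -2592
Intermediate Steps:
y(P) = -4*P (y(P) = P - 5*P = -4*P)
s(A, F) = A + F
Z(b, L) = 9 (Z(b, L) = -9*(3 - 4) = -9*(-1) = 9)
(s(10, -6) + y(13))*((4 + k(2))*Z(-1, 2)) = ((10 - 6) - 4*13)*((4 + 2)*9) = (4 - 52)*(6*9) = -48*54 = -2592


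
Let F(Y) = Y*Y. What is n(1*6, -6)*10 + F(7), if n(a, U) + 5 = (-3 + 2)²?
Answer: 9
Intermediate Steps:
n(a, U) = -4 (n(a, U) = -5 + (-3 + 2)² = -5 + (-1)² = -5 + 1 = -4)
F(Y) = Y²
n(1*6, -6)*10 + F(7) = -4*10 + 7² = -40 + 49 = 9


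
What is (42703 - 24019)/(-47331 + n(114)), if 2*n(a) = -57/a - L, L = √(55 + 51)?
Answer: -1572154800/3982661689 + 16608*√106/3982661689 ≈ -0.39471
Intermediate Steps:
L = √106 ≈ 10.296
n(a) = -57/(2*a) - √106/2 (n(a) = (-57/a - √106)/2 = (-√106 - 57/a)/2 = -57/(2*a) - √106/2)
(42703 - 24019)/(-47331 + n(114)) = (42703 - 24019)/(-47331 + (½)*(-57 - 1*114*√106)/114) = 18684/(-47331 + (½)*(1/114)*(-57 - 114*√106)) = 18684/(-47331 + (-¼ - √106/2)) = 18684/(-189325/4 - √106/2)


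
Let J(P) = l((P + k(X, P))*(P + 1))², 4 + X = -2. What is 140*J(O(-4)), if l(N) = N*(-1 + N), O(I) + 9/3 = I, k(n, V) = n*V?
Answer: 274872654000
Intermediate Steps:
X = -6 (X = -4 - 2 = -6)
k(n, V) = V*n
O(I) = -3 + I
J(P) = 25*P²*(1 + P)²*(-1 - 5*P*(1 + P))² (J(P) = (((P + P*(-6))*(P + 1))*(-1 + (P + P*(-6))*(P + 1)))² = (((P - 6*P)*(1 + P))*(-1 + (P - 6*P)*(1 + P)))² = (((-5*P)*(1 + P))*(-1 + (-5*P)*(1 + P)))² = ((-5*P*(1 + P))*(-1 - 5*P*(1 + P)))² = (-5*P*(1 + P)*(-1 - 5*P*(1 + P)))² = 25*P²*(1 + P)²*(-1 - 5*P*(1 + P))²)
140*J(O(-4)) = 140*(25*(-3 - 4)²*(1 + (-3 - 4))²*(1 + 5*(-3 - 4) + 5*(-3 - 4)²)²) = 140*(25*(-7)²*(1 - 7)²*(1 + 5*(-7) + 5*(-7)²)²) = 140*(25*49*(-6)²*(1 - 35 + 5*49)²) = 140*(25*49*36*(1 - 35 + 245)²) = 140*(25*49*36*211²) = 140*(25*49*36*44521) = 140*1963376100 = 274872654000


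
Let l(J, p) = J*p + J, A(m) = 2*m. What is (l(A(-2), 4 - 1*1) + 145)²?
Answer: 16641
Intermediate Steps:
l(J, p) = J + J*p
(l(A(-2), 4 - 1*1) + 145)² = ((2*(-2))*(1 + (4 - 1*1)) + 145)² = (-4*(1 + (4 - 1)) + 145)² = (-4*(1 + 3) + 145)² = (-4*4 + 145)² = (-16 + 145)² = 129² = 16641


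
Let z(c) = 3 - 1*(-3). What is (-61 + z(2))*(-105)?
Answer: 5775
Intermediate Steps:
z(c) = 6 (z(c) = 3 + 3 = 6)
(-61 + z(2))*(-105) = (-61 + 6)*(-105) = -55*(-105) = 5775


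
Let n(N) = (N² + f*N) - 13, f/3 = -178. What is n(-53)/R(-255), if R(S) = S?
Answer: -10366/85 ≈ -121.95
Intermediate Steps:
f = -534 (f = 3*(-178) = -534)
n(N) = -13 + N² - 534*N (n(N) = (N² - 534*N) - 13 = -13 + N² - 534*N)
n(-53)/R(-255) = (-13 + (-53)² - 534*(-53))/(-255) = (-13 + 2809 + 28302)*(-1/255) = 31098*(-1/255) = -10366/85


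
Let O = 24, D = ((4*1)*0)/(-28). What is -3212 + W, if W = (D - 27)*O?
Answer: -3860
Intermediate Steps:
D = 0 (D = (4*0)*(-1/28) = 0*(-1/28) = 0)
W = -648 (W = (0 - 27)*24 = -27*24 = -648)
-3212 + W = -3212 - 648 = -3860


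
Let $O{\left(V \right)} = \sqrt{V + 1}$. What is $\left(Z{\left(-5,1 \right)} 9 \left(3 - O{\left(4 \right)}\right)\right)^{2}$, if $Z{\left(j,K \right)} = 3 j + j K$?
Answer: $453600 - 194400 \sqrt{5} \approx 18908.0$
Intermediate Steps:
$Z{\left(j,K \right)} = 3 j + K j$
$O{\left(V \right)} = \sqrt{1 + V}$
$\left(Z{\left(-5,1 \right)} 9 \left(3 - O{\left(4 \right)}\right)\right)^{2} = \left(- 5 \left(3 + 1\right) 9 \left(3 - \sqrt{1 + 4}\right)\right)^{2} = \left(\left(-5\right) 4 \cdot 9 \left(3 - \sqrt{5}\right)\right)^{2} = \left(\left(-20\right) 9 \left(3 - \sqrt{5}\right)\right)^{2} = \left(- 180 \left(3 - \sqrt{5}\right)\right)^{2} = \left(-540 + 180 \sqrt{5}\right)^{2}$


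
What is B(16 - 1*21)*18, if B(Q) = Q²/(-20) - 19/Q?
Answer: 459/10 ≈ 45.900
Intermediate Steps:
B(Q) = -19/Q - Q²/20 (B(Q) = Q²*(-1/20) - 19/Q = -Q²/20 - 19/Q = -19/Q - Q²/20)
B(16 - 1*21)*18 = ((-380 - (16 - 1*21)³)/(20*(16 - 1*21)))*18 = ((-380 - (16 - 21)³)/(20*(16 - 21)))*18 = ((1/20)*(-380 - 1*(-5)³)/(-5))*18 = ((1/20)*(-⅕)*(-380 - 1*(-125)))*18 = ((1/20)*(-⅕)*(-380 + 125))*18 = ((1/20)*(-⅕)*(-255))*18 = (51/20)*18 = 459/10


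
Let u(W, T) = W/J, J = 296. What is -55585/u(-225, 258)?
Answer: 3290632/45 ≈ 73125.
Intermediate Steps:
u(W, T) = W/296
-55585/u(-225, 258) = -55585/((1/296)*(-225)) = -55585/(-225/296) = -55585*(-296/225) = 3290632/45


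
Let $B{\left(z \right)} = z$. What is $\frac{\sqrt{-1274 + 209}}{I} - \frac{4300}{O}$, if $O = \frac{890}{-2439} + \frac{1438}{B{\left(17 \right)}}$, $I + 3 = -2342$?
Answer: $- \frac{44572725}{873038} - \frac{i \sqrt{1065}}{2345} \approx -51.055 - 0.013917 i$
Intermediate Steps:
$I = -2345$ ($I = -3 - 2342 = -2345$)
$O = \frac{3492152}{41463}$ ($O = \frac{890}{-2439} + \frac{1438}{17} = 890 \left(- \frac{1}{2439}\right) + 1438 \cdot \frac{1}{17} = - \frac{890}{2439} + \frac{1438}{17} = \frac{3492152}{41463} \approx 84.223$)
$\frac{\sqrt{-1274 + 209}}{I} - \frac{4300}{O} = \frac{\sqrt{-1274 + 209}}{-2345} - \frac{4300}{\frac{3492152}{41463}} = \sqrt{-1065} \left(- \frac{1}{2345}\right) - \frac{44572725}{873038} = i \sqrt{1065} \left(- \frac{1}{2345}\right) - \frac{44572725}{873038} = - \frac{i \sqrt{1065}}{2345} - \frac{44572725}{873038} = - \frac{44572725}{873038} - \frac{i \sqrt{1065}}{2345}$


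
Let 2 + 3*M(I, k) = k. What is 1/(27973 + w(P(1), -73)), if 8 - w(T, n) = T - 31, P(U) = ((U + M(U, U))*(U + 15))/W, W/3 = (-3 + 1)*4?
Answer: 9/252112 ≈ 3.5698e-5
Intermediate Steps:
W = -24 (W = 3*((-3 + 1)*4) = 3*(-2*4) = 3*(-8) = -24)
M(I, k) = -⅔ + k/3
P(U) = -(15 + U)*(-⅔ + 4*U/3)/24 (P(U) = ((U + (-⅔ + U/3))*(U + 15))/(-24) = ((-⅔ + 4*U/3)*(15 + U))*(-1/24) = ((15 + U)*(-⅔ + 4*U/3))*(-1/24) = -(15 + U)*(-⅔ + 4*U/3)/24)
w(T, n) = 39 - T (w(T, n) = 8 - (T - 31) = 8 - (-31 + T) = 8 + (31 - T) = 39 - T)
1/(27973 + w(P(1), -73)) = 1/(27973 + (39 - (5/12 - 29/36*1 - 1/18*1²))) = 1/(27973 + (39 - (5/12 - 29/36 - 1/18*1))) = 1/(27973 + (39 - (5/12 - 29/36 - 1/18))) = 1/(27973 + (39 - 1*(-4/9))) = 1/(27973 + (39 + 4/9)) = 1/(27973 + 355/9) = 1/(252112/9) = 9/252112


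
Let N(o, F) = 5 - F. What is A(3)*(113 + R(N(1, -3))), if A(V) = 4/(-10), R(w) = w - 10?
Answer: -222/5 ≈ -44.400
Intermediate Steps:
R(w) = -10 + w
A(V) = -⅖ (A(V) = 4*(-⅒) = -⅖)
A(3)*(113 + R(N(1, -3))) = -2*(113 + (-10 + (5 - 1*(-3))))/5 = -2*(113 + (-10 + (5 + 3)))/5 = -2*(113 + (-10 + 8))/5 = -2*(113 - 2)/5 = -⅖*111 = -222/5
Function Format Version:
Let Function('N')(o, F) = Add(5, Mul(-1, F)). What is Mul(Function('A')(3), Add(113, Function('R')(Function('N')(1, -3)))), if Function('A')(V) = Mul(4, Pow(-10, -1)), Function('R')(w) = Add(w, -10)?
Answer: Rational(-222, 5) ≈ -44.400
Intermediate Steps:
Function('R')(w) = Add(-10, w)
Function('A')(V) = Rational(-2, 5) (Function('A')(V) = Mul(4, Rational(-1, 10)) = Rational(-2, 5))
Mul(Function('A')(3), Add(113, Function('R')(Function('N')(1, -3)))) = Mul(Rational(-2, 5), Add(113, Add(-10, Add(5, Mul(-1, -3))))) = Mul(Rational(-2, 5), Add(113, Add(-10, Add(5, 3)))) = Mul(Rational(-2, 5), Add(113, Add(-10, 8))) = Mul(Rational(-2, 5), Add(113, -2)) = Mul(Rational(-2, 5), 111) = Rational(-222, 5)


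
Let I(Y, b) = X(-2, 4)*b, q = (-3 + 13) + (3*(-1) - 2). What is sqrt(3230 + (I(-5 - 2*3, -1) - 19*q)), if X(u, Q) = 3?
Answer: 6*sqrt(87) ≈ 55.964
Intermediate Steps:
q = 5 (q = 10 + (-3 - 2) = 10 - 5 = 5)
I(Y, b) = 3*b
sqrt(3230 + (I(-5 - 2*3, -1) - 19*q)) = sqrt(3230 + (3*(-1) - 19*5)) = sqrt(3230 + (-3 - 95)) = sqrt(3230 - 98) = sqrt(3132) = 6*sqrt(87)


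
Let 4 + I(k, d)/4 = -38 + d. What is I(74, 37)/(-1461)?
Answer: 20/1461 ≈ 0.013689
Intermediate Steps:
I(k, d) = -168 + 4*d (I(k, d) = -16 + 4*(-38 + d) = -16 + (-152 + 4*d) = -168 + 4*d)
I(74, 37)/(-1461) = (-168 + 4*37)/(-1461) = (-168 + 148)*(-1/1461) = -20*(-1/1461) = 20/1461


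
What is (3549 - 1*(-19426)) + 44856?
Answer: 67831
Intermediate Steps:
(3549 - 1*(-19426)) + 44856 = (3549 + 19426) + 44856 = 22975 + 44856 = 67831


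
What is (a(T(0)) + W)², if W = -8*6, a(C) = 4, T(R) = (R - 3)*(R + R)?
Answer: 1936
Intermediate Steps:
T(R) = 2*R*(-3 + R) (T(R) = (-3 + R)*(2*R) = 2*R*(-3 + R))
W = -48
(a(T(0)) + W)² = (4 - 48)² = (-44)² = 1936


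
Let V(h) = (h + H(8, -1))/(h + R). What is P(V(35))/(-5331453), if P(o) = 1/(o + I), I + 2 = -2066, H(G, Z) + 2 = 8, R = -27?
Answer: 8/87984968859 ≈ 9.0925e-11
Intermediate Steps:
H(G, Z) = 6 (H(G, Z) = -2 + 8 = 6)
I = -2068 (I = -2 - 2066 = -2068)
V(h) = (6 + h)/(-27 + h) (V(h) = (h + 6)/(h - 27) = (6 + h)/(-27 + h))
P(o) = 1/(-2068 + o) (P(o) = 1/(o - 2068) = 1/(-2068 + o))
P(V(35))/(-5331453) = 1/(-2068 + (6 + 35)/(-27 + 35)*(-5331453)) = -1/5331453/(-2068 + 41/8) = -1/5331453/(-16503/8) = -8/16503*(-1/5331453) = 8/87984968859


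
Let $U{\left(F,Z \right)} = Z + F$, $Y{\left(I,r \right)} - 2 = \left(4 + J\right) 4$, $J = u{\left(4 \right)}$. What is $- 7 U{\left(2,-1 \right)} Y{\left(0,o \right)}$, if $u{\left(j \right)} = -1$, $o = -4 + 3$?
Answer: $-98$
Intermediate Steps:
$o = -1$
$J = -1$
$Y{\left(I,r \right)} = 14$ ($Y{\left(I,r \right)} = 2 + \left(4 - 1\right) 4 = 2 + 3 \cdot 4 = 2 + 12 = 14$)
$U{\left(F,Z \right)} = F + Z$
$- 7 U{\left(2,-1 \right)} Y{\left(0,o \right)} = - 7 \left(2 - 1\right) 14 = \left(-7\right) 1 \cdot 14 = \left(-7\right) 14 = -98$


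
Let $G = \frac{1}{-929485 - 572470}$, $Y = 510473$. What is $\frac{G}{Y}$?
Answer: $- \frac{1}{766707474715} \approx -1.3043 \cdot 10^{-12}$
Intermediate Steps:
$G = - \frac{1}{1501955}$ ($G = \frac{1}{-1501955} = - \frac{1}{1501955} \approx -6.658 \cdot 10^{-7}$)
$\frac{G}{Y} = - \frac{1}{1501955 \cdot 510473} = \left(- \frac{1}{1501955}\right) \frac{1}{510473} = - \frac{1}{766707474715}$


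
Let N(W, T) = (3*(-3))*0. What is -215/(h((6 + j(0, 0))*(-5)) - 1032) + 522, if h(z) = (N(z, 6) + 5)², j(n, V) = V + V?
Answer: 525869/1007 ≈ 522.21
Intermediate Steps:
N(W, T) = 0 (N(W, T) = -9*0 = 0)
j(n, V) = 2*V
h(z) = 25 (h(z) = (0 + 5)² = 5² = 25)
-215/(h((6 + j(0, 0))*(-5)) - 1032) + 522 = -215/(25 - 1032) + 522 = -215/(-1007) + 522 = -1/1007*(-215) + 522 = 215/1007 + 522 = 525869/1007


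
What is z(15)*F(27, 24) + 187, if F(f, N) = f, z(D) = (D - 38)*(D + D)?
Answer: -18443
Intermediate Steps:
z(D) = 2*D*(-38 + D) (z(D) = (-38 + D)*(2*D) = 2*D*(-38 + D))
z(15)*F(27, 24) + 187 = (2*15*(-38 + 15))*27 + 187 = (2*15*(-23))*27 + 187 = -690*27 + 187 = -18630 + 187 = -18443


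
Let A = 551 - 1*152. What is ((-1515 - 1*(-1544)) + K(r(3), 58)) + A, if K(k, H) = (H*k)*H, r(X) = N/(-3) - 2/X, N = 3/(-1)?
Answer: 4648/3 ≈ 1549.3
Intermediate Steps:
A = 399 (A = 551 - 152 = 399)
N = -3 (N = 3*(-1) = -3)
r(X) = 1 - 2/X (r(X) = -3/(-3) - 2/X = -3*(-⅓) - 2/X = 1 - 2/X)
K(k, H) = k*H²
((-1515 - 1*(-1544)) + K(r(3), 58)) + A = ((-1515 - 1*(-1544)) + ((-2 + 3)/3)*58²) + 399 = ((-1515 + 1544) + ((⅓)*1)*3364) + 399 = (29 + (⅓)*3364) + 399 = (29 + 3364/3) + 399 = 3451/3 + 399 = 4648/3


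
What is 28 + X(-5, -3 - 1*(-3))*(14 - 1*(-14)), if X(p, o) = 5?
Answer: 168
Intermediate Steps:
28 + X(-5, -3 - 1*(-3))*(14 - 1*(-14)) = 28 + 5*(14 - 1*(-14)) = 28 + 5*(14 + 14) = 28 + 5*28 = 28 + 140 = 168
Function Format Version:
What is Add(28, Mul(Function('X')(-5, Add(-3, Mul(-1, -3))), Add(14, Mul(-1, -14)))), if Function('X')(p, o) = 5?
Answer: 168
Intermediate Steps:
Add(28, Mul(Function('X')(-5, Add(-3, Mul(-1, -3))), Add(14, Mul(-1, -14)))) = Add(28, Mul(5, Add(14, Mul(-1, -14)))) = Add(28, Mul(5, Add(14, 14))) = Add(28, Mul(5, 28)) = Add(28, 140) = 168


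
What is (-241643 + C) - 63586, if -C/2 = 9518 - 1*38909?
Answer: -246447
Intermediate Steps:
C = 58782 (C = -2*(9518 - 1*38909) = -2*(9518 - 38909) = -2*(-29391) = 58782)
(-241643 + C) - 63586 = (-241643 + 58782) - 63586 = -182861 - 63586 = -246447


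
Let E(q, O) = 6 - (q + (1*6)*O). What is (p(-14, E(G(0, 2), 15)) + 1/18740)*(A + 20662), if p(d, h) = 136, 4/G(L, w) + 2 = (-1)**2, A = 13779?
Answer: 87777744681/18740 ≈ 4.6840e+6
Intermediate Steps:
G(L, w) = -4 (G(L, w) = 4/(-2 + (-1)**2) = 4/(-2 + 1) = 4/(-1) = 4*(-1) = -4)
E(q, O) = 6 - q - 6*O (E(q, O) = 6 - (q + 6*O) = 6 + (-q - 6*O) = 6 - q - 6*O)
(p(-14, E(G(0, 2), 15)) + 1/18740)*(A + 20662) = (136 + 1/18740)*(13779 + 20662) = (136 + 1/18740)*34441 = (2548641/18740)*34441 = 87777744681/18740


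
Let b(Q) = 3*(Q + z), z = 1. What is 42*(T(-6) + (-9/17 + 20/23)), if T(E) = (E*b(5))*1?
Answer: -1767990/391 ≈ -4521.7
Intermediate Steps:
b(Q) = 3 + 3*Q (b(Q) = 3*(Q + 1) = 3*(1 + Q) = 3 + 3*Q)
T(E) = 18*E (T(E) = (E*(3 + 3*5))*1 = (E*(3 + 15))*1 = (E*18)*1 = (18*E)*1 = 18*E)
42*(T(-6) + (-9/17 + 20/23)) = 42*(18*(-6) + (-9/17 + 20/23)) = 42*(-108 + (-9*1/17 + 20*(1/23))) = 42*(-108 + (-9/17 + 20/23)) = 42*(-108 + 133/391) = 42*(-42095/391) = -1767990/391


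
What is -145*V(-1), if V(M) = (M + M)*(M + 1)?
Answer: 0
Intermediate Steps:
V(M) = 2*M*(1 + M) (V(M) = (2*M)*(1 + M) = 2*M*(1 + M))
-145*V(-1) = -290*(-1)*(1 - 1) = -290*(-1)*0 = -145*0 = 0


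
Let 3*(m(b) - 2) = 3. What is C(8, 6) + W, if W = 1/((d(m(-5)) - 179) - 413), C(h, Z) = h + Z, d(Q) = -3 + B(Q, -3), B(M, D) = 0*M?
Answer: 8329/595 ≈ 13.998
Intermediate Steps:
m(b) = 3 (m(b) = 2 + (1/3)*3 = 2 + 1 = 3)
B(M, D) = 0
d(Q) = -3 (d(Q) = -3 + 0 = -3)
C(h, Z) = Z + h
W = -1/595 (W = 1/((-3 - 179) - 413) = 1/(-182 - 413) = 1/(-595) = -1/595 ≈ -0.0016807)
C(8, 6) + W = (6 + 8) - 1/595 = 14 - 1/595 = 8329/595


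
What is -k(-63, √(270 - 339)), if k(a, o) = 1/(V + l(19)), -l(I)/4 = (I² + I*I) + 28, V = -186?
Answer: 1/3186 ≈ 0.00031387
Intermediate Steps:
l(I) = -112 - 8*I² (l(I) = -4*((I² + I*I) + 28) = -4*((I² + I²) + 28) = -4*(2*I² + 28) = -4*(28 + 2*I²) = -112 - 8*I²)
k(a, o) = -1/3186 (k(a, o) = 1/(-186 + (-112 - 8*19²)) = 1/(-186 + (-112 - 8*361)) = 1/(-186 + (-112 - 2888)) = 1/(-186 - 3000) = 1/(-3186) = -1/3186)
-k(-63, √(270 - 339)) = -1*(-1/3186) = 1/3186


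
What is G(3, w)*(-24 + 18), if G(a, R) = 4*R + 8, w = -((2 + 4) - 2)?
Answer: 48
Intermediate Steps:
w = -4 (w = -(6 - 2) = -1*4 = -4)
G(a, R) = 8 + 4*R
G(3, w)*(-24 + 18) = (8 + 4*(-4))*(-24 + 18) = (8 - 16)*(-6) = -8*(-6) = 48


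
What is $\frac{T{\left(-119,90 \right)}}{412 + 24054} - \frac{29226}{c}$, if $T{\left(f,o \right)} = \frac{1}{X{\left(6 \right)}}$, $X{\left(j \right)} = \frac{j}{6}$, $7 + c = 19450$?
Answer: $- \frac{238341291}{158564146} \approx -1.5031$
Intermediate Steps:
$c = 19443$ ($c = -7 + 19450 = 19443$)
$X{\left(j \right)} = \frac{j}{6}$ ($X{\left(j \right)} = j \frac{1}{6} = \frac{j}{6}$)
$T{\left(f,o \right)} = 1$ ($T{\left(f,o \right)} = \frac{1}{\frac{1}{6} \cdot 6} = 1^{-1} = 1$)
$\frac{T{\left(-119,90 \right)}}{412 + 24054} - \frac{29226}{c} = 1 \frac{1}{412 + 24054} - \frac{29226}{19443} = 1 \cdot \frac{1}{24466} - \frac{9742}{6481} = \frac{1}{24466} - \frac{9742}{6481} = - \frac{238341291}{158564146}$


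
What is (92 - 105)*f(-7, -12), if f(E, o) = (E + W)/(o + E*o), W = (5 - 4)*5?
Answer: 13/36 ≈ 0.36111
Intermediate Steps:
W = 5 (W = 1*5 = 5)
f(E, o) = (5 + E)/(o + E*o) (f(E, o) = (E + 5)/(o + E*o) = (5 + E)/(o + E*o))
(92 - 105)*f(-7, -12) = (92 - 105)*((5 - 7)/((-12)*(1 - 7))) = -(-13)*(-2)/(12*(-6)) = -(-13)*(-1)*(-2)/(12*6) = -13*(-1/36) = 13/36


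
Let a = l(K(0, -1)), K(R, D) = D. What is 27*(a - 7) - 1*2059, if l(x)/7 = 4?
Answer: -1492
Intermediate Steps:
l(x) = 28 (l(x) = 7*4 = 28)
a = 28
27*(a - 7) - 1*2059 = 27*(28 - 7) - 1*2059 = 27*21 - 2059 = 567 - 2059 = -1492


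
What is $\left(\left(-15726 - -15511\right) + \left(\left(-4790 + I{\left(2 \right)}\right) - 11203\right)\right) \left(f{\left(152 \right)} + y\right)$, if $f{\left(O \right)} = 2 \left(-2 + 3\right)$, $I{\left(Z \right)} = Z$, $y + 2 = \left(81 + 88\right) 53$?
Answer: $-145157142$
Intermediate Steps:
$y = 8955$ ($y = -2 + \left(81 + 88\right) 53 = -2 + 169 \cdot 53 = -2 + 8957 = 8955$)
$f{\left(O \right)} = 2$ ($f{\left(O \right)} = 2 \cdot 1 = 2$)
$\left(\left(-15726 - -15511\right) + \left(\left(-4790 + I{\left(2 \right)}\right) - 11203\right)\right) \left(f{\left(152 \right)} + y\right) = \left(\left(-15726 - -15511\right) + \left(\left(-4790 + 2\right) - 11203\right)\right) \left(2 + 8955\right) = \left(\left(-15726 + 15511\right) - 15991\right) 8957 = \left(-215 - 15991\right) 8957 = \left(-16206\right) 8957 = -145157142$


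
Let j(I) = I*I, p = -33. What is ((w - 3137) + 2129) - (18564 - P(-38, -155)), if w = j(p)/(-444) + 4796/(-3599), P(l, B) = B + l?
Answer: -10529883025/532652 ≈ -19769.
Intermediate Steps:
j(I) = I²
w = -2016245/532652 (w = (-33)²/(-444) + 4796/(-3599) = 1089*(-1/444) + 4796*(-1/3599) = -363/148 - 4796/3599 = -2016245/532652 ≈ -3.7853)
((w - 3137) + 2129) - (18564 - P(-38, -155)) = ((-2016245/532652 - 3137) + 2129) - (18564 - (-155 - 38)) = (-1672945569/532652 + 2129) - (18564 - 1*(-193)) = -538929461/532652 - (18564 + 193) = -538929461/532652 - 1*18757 = -538929461/532652 - 18757 = -10529883025/532652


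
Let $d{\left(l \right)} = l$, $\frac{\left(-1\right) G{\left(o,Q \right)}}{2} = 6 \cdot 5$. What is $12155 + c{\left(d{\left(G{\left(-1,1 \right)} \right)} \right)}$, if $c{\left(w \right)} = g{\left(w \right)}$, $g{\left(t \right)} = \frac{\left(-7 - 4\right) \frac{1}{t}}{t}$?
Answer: $\frac{43757989}{3600} \approx 12155.0$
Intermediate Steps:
$G{\left(o,Q \right)} = -60$ ($G{\left(o,Q \right)} = - 2 \cdot 6 \cdot 5 = \left(-2\right) 30 = -60$)
$g{\left(t \right)} = - \frac{11}{t^{2}}$ ($g{\left(t \right)} = \frac{\left(-11\right) \frac{1}{t}}{t} = - \frac{11}{t^{2}}$)
$c{\left(w \right)} = - \frac{11}{w^{2}}$
$12155 + c{\left(d{\left(G{\left(-1,1 \right)} \right)} \right)} = 12155 - \frac{11}{3600} = \frac{43757989}{3600}$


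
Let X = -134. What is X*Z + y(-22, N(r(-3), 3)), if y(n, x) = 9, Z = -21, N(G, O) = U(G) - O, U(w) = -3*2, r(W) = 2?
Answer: 2823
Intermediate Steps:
U(w) = -6
N(G, O) = -6 - O
X*Z + y(-22, N(r(-3), 3)) = -134*(-21) + 9 = 2814 + 9 = 2823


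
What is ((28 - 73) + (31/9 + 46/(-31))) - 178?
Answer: -61670/279 ≈ -221.04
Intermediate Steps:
((28 - 73) + (31/9 + 46/(-31))) - 178 = (-45 + (31*(⅑) + 46*(-1/31))) - 178 = (-45 + (31/9 - 46/31)) - 178 = (-45 + 547/279) - 178 = -12008/279 - 178 = -61670/279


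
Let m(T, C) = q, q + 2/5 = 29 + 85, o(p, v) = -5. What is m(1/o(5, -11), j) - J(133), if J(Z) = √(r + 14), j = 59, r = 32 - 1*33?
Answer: 568/5 - √13 ≈ 109.99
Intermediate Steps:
r = -1 (r = 32 - 33 = -1)
q = 568/5 (q = -⅖ + (29 + 85) = -⅖ + 114 = 568/5 ≈ 113.60)
m(T, C) = 568/5
J(Z) = √13 (J(Z) = √(-1 + 14) = √13)
m(1/o(5, -11), j) - J(133) = 568/5 - √13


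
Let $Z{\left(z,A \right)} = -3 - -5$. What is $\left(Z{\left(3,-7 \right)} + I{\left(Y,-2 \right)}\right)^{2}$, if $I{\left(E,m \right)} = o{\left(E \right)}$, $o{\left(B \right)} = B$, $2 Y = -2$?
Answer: $1$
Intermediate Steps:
$Y = -1$ ($Y = \frac{1}{2} \left(-2\right) = -1$)
$Z{\left(z,A \right)} = 2$ ($Z{\left(z,A \right)} = -3 + 5 = 2$)
$I{\left(E,m \right)} = E$
$\left(Z{\left(3,-7 \right)} + I{\left(Y,-2 \right)}\right)^{2} = \left(2 - 1\right)^{2} = 1^{2} = 1$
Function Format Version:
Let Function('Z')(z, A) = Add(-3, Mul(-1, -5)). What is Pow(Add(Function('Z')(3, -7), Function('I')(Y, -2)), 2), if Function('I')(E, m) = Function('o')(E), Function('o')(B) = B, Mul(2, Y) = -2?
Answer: 1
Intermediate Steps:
Y = -1 (Y = Mul(Rational(1, 2), -2) = -1)
Function('Z')(z, A) = 2 (Function('Z')(z, A) = Add(-3, 5) = 2)
Function('I')(E, m) = E
Pow(Add(Function('Z')(3, -7), Function('I')(Y, -2)), 2) = Pow(Add(2, -1), 2) = Pow(1, 2) = 1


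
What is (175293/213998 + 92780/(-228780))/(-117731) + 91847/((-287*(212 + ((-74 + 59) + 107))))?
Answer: -46115098413750731/43805858435579664 ≈ -1.0527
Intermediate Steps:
(175293/213998 + 92780/(-228780))/(-117731) + 91847/((-287*(212 + ((-74 + 59) + 107)))) = (175293*(1/213998) + 92780*(-1/228780))*(-1/117731) + 91847/((-287*(212 + (-15 + 107)))) = (175293/213998 - 4639/11439)*(-1/117731) + 91847/((-287*(212 + 92))) = (1012439905/2447923122)*(-1/117731) + 91847/((-287*304)) = -1012439905/288196437076182 + 91847/(-87248) = -1012439905/288196437076182 + 91847*(-1/87248) = -1012439905/288196437076182 - 13121/12464 = -46115098413750731/43805858435579664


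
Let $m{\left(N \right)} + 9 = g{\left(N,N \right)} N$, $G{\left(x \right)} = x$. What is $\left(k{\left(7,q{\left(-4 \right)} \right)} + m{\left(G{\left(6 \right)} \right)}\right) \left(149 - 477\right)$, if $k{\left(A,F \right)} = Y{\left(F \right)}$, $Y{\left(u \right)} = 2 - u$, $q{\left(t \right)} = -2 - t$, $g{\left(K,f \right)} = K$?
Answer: $-8856$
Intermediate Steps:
$m{\left(N \right)} = -9 + N^{2}$ ($m{\left(N \right)} = -9 + N N = -9 + N^{2}$)
$k{\left(A,F \right)} = 2 - F$
$\left(k{\left(7,q{\left(-4 \right)} \right)} + m{\left(G{\left(6 \right)} \right)}\right) \left(149 - 477\right) = \left(\left(2 - \left(-2 - -4\right)\right) - \left(9 - 6^{2}\right)\right) \left(149 - 477\right) = \left(\left(2 - \left(-2 + 4\right)\right) + \left(-9 + 36\right)\right) \left(-328\right) = \left(\left(2 - 2\right) + 27\right) \left(-328\right) = \left(0 + 27\right) \left(-328\right) = 27 \left(-328\right) = -8856$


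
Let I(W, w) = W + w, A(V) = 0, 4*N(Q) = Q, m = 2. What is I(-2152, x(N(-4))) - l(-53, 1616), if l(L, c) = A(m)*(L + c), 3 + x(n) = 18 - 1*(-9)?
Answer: -2128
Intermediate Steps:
N(Q) = Q/4
x(n) = 24 (x(n) = -3 + (18 - 1*(-9)) = -3 + (18 + 9) = -3 + 27 = 24)
l(L, c) = 0 (l(L, c) = 0*(L + c) = 0)
I(-2152, x(N(-4))) - l(-53, 1616) = (-2152 + 24) - 1*0 = -2128 + 0 = -2128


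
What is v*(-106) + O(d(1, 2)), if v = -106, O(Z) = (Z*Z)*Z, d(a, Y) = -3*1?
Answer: 11209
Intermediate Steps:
d(a, Y) = -3
O(Z) = Z**3 (O(Z) = Z**2*Z = Z**3)
v*(-106) + O(d(1, 2)) = -106*(-106) + (-3)**3 = 11236 - 27 = 11209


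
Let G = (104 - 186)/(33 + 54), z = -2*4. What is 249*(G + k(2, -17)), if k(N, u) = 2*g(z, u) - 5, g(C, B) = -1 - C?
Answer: 58183/29 ≈ 2006.3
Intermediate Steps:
z = -8
k(N, u) = 9 (k(N, u) = 2*(-1 - 1*(-8)) - 5 = 2*(-1 + 8) - 5 = 2*7 - 5 = 14 - 5 = 9)
G = -82/87 ≈ -0.94253
249*(G + k(2, -17)) = 249*(-82/87 + 9) = 249*(701/87) = 58183/29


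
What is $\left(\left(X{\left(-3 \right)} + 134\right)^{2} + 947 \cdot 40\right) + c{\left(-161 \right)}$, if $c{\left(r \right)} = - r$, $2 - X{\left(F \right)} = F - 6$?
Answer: $59066$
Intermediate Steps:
$X{\left(F \right)} = 8 - F$ ($X{\left(F \right)} = 2 - \left(F - 6\right) = 2 - \left(-6 + F\right) = 8 - F$)
$\left(\left(X{\left(-3 \right)} + 134\right)^{2} + 947 \cdot 40\right) + c{\left(-161 \right)} = \left(\left(\left(8 - -3\right) + 134\right)^{2} + 947 \cdot 40\right) - -161 = \left(\left(\left(8 + 3\right) + 134\right)^{2} + 37880\right) + 161 = \left(\left(11 + 134\right)^{2} + 37880\right) + 161 = \left(145^{2} + 37880\right) + 161 = \left(21025 + 37880\right) + 161 = 58905 + 161 = 59066$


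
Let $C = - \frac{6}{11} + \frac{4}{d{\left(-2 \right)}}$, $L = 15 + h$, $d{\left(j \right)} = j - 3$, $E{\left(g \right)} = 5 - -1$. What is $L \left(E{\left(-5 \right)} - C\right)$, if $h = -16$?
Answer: $- \frac{404}{55} \approx -7.3455$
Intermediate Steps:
$E{\left(g \right)} = 6$ ($E{\left(g \right)} = 5 + 1 = 6$)
$d{\left(j \right)} = -3 + j$ ($d{\left(j \right)} = j + \left(-3 + 0\right) = j - 3 = -3 + j$)
$L = -1$ ($L = 15 - 16 = -1$)
$C = - \frac{74}{55}$ ($C = - \frac{6}{11} + \frac{4}{-3 - 2} = \left(-6\right) \frac{1}{11} + \frac{4}{-5} = - \frac{6}{11} + 4 \left(- \frac{1}{5}\right) = - \frac{6}{11} - \frac{4}{5} = - \frac{74}{55} \approx -1.3455$)
$L \left(E{\left(-5 \right)} - C\right) = - (6 - - \frac{74}{55}) = - (6 + \frac{74}{55}) = \left(-1\right) \frac{404}{55} = - \frac{404}{55}$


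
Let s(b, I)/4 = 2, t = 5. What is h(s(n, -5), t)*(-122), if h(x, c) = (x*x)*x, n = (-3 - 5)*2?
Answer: -62464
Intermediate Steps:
n = -16 (n = -8*2 = -16)
s(b, I) = 8 (s(b, I) = 4*2 = 8)
h(x, c) = x³ (h(x, c) = x²*x = x³)
h(s(n, -5), t)*(-122) = 8³*(-122) = 512*(-122) = -62464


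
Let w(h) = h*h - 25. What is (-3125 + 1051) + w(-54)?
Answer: 817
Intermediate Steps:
w(h) = -25 + h² (w(h) = h² - 25 = -25 + h²)
(-3125 + 1051) + w(-54) = (-3125 + 1051) + (-25 + (-54)²) = -2074 + (-25 + 2916) = -2074 + 2891 = 817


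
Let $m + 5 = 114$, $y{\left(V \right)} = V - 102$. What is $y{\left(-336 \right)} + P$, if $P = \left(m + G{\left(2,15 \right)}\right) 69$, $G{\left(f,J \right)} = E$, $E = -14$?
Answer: $6117$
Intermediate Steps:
$y{\left(V \right)} = -102 + V$ ($y{\left(V \right)} = V - 102 = -102 + V$)
$G{\left(f,J \right)} = -14$
$m = 109$ ($m = -5 + 114 = 109$)
$P = 6555$ ($P = \left(109 - 14\right) 69 = 95 \cdot 69 = 6555$)
$y{\left(-336 \right)} + P = \left(-102 - 336\right) + 6555 = -438 + 6555 = 6117$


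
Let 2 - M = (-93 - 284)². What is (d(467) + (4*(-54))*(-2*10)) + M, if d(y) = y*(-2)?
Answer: -138741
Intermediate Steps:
d(y) = -2*y
M = -142127 (M = 2 - (-93 - 284)² = 2 - 1*(-377)² = 2 - 1*142129 = 2 - 142129 = -142127)
(d(467) + (4*(-54))*(-2*10)) + M = (-2*467 + (4*(-54))*(-2*10)) - 142127 = (-934 - 216*(-20)) - 142127 = (-934 + 4320) - 142127 = 3386 - 142127 = -138741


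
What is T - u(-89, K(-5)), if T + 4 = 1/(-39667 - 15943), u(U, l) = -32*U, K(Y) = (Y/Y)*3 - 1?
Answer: -158599721/55610 ≈ -2852.0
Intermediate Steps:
K(Y) = 2 (K(Y) = 1*3 - 1 = 3 - 1 = 2)
T = -222441/55610 (T = -4 + 1/(-39667 - 15943) = -4 + 1/(-55610) = -4 - 1/55610 = -222441/55610 ≈ -4.0000)
T - u(-89, K(-5)) = -222441/55610 - (-32)*(-89) = -222441/55610 - 1*2848 = -222441/55610 - 2848 = -158599721/55610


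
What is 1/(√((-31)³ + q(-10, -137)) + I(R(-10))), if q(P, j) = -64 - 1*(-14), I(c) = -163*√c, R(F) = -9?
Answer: 163*I/69760 + 7*I*√609/209280 ≈ 0.003162*I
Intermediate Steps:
q(P, j) = -50 (q(P, j) = -64 + 14 = -50)
1/(√((-31)³ + q(-10, -137)) + I(R(-10))) = 1/(√((-31)³ - 50) - 489*I) = 1/(√(-29791 - 50) - 489*I) = 1/(√(-29841) - 489*I) = 1/(7*I*√609 - 489*I) = 1/(-489*I + 7*I*√609)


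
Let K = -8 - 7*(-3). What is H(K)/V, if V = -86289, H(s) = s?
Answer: -13/86289 ≈ -0.00015066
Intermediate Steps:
K = 13 (K = -8 + 21 = 13)
H(K)/V = 13/(-86289) = 13*(-1/86289) = -13/86289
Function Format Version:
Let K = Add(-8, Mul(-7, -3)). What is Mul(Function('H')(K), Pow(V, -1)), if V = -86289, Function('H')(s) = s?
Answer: Rational(-13, 86289) ≈ -0.00015066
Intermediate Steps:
K = 13 (K = Add(-8, 21) = 13)
Mul(Function('H')(K), Pow(V, -1)) = Mul(13, Pow(-86289, -1)) = Mul(13, Rational(-1, 86289)) = Rational(-13, 86289)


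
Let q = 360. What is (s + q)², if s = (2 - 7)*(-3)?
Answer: 140625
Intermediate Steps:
s = 15 (s = -5*(-3) = 15)
(s + q)² = (15 + 360)² = 375² = 140625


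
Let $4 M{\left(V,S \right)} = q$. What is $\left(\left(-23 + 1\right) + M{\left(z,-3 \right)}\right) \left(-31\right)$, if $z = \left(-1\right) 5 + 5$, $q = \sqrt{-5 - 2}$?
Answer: $682 - \frac{31 i \sqrt{7}}{4} \approx 682.0 - 20.505 i$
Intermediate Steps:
$q = i \sqrt{7}$ ($q = \sqrt{-7} = i \sqrt{7} \approx 2.6458 i$)
$z = 0$ ($z = -5 + 5 = 0$)
$M{\left(V,S \right)} = \frac{i \sqrt{7}}{4}$
$\left(\left(-23 + 1\right) + M{\left(z,-3 \right)}\right) \left(-31\right) = \left(\left(-23 + 1\right) + \frac{i \sqrt{7}}{4}\right) \left(-31\right) = \left(-22 + \frac{i \sqrt{7}}{4}\right) \left(-31\right) = 682 - \frac{31 i \sqrt{7}}{4}$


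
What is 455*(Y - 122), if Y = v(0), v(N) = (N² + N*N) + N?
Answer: -55510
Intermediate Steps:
v(N) = N + 2*N² (v(N) = (N² + N²) + N = 2*N² + N = N + 2*N²)
Y = 0 (Y = 0*(1 + 2*0) = 0*(1 + 0) = 0*1 = 0)
455*(Y - 122) = 455*(0 - 122) = 455*(-122) = -55510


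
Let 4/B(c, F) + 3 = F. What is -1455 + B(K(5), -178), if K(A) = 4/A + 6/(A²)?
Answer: -263359/181 ≈ -1455.0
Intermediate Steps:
K(A) = 4/A + 6/A²
B(c, F) = 4/(-3 + F)
-1455 + B(K(5), -178) = -1455 + 4/(-3 - 178) = -1455 + 4/(-181) = -1455 + 4*(-1/181) = -1455 - 4/181 = -263359/181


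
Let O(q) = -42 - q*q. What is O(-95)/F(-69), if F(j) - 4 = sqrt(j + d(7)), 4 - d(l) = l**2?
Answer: -18134/65 + 9067*I*sqrt(114)/130 ≈ -278.98 + 744.69*I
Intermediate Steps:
d(l) = 4 - l**2
O(q) = -42 - q**2
F(j) = 4 + sqrt(-45 + j) (F(j) = 4 + sqrt(j + (4 - 1*7**2)) = 4 + sqrt(j + (4 - 1*49)) = 4 + sqrt(j + (4 - 49)) = 4 + sqrt(j - 45) = 4 + sqrt(-45 + j))
O(-95)/F(-69) = (-42 - 1*(-95)**2)/(4 + sqrt(-45 - 69)) = (-42 - 1*9025)/(4 + sqrt(-114)) = (-42 - 9025)/(4 + I*sqrt(114)) = -9067/(4 + I*sqrt(114))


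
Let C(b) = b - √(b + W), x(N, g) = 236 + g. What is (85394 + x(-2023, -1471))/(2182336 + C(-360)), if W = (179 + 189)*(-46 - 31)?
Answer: 22954114773/595127411659 + 84159*I*√7174/2380509646636 ≈ 0.03857 + 2.9944e-6*I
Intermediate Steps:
W = -28336 (W = 368*(-77) = -28336)
C(b) = b - √(-28336 + b) (C(b) = b - √(b - 28336) = b - √(-28336 + b))
(85394 + x(-2023, -1471))/(2182336 + C(-360)) = (85394 + (236 - 1471))/(2182336 + (-360 - √(-28336 - 360))) = (85394 - 1235)/(2182336 + (-360 - √(-28696))) = 84159/(2182336 + (-360 - 2*I*√7174)) = 84159/(2181976 - 2*I*√7174)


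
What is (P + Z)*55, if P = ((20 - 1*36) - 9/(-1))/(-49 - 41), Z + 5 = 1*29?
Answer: 23837/18 ≈ 1324.3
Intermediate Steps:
Z = 24 (Z = -5 + 1*29 = -5 + 29 = 24)
P = 7/90 (P = ((20 - 36) - 9*(-1))/(-90) = (-16 + 9)*(-1/90) = -7*(-1/90) = 7/90 ≈ 0.077778)
(P + Z)*55 = (7/90 + 24)*55 = (2167/90)*55 = 23837/18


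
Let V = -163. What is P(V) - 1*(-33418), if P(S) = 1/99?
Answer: 3308383/99 ≈ 33418.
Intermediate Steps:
P(S) = 1/99
P(V) - 1*(-33418) = 1/99 - 1*(-33418) = 1/99 + 33418 = 3308383/99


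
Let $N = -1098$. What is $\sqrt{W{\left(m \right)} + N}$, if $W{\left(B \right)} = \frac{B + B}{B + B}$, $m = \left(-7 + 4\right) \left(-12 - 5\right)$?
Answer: $i \sqrt{1097} \approx 33.121 i$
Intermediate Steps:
$m = 51$ ($m = \left(-3\right) \left(-17\right) = 51$)
$W{\left(B \right)} = 1$ ($W{\left(B \right)} = \frac{2 B}{2 B} = 2 B \frac{1}{2 B} = 1$)
$\sqrt{W{\left(m \right)} + N} = \sqrt{1 - 1098} = \sqrt{-1097} = i \sqrt{1097}$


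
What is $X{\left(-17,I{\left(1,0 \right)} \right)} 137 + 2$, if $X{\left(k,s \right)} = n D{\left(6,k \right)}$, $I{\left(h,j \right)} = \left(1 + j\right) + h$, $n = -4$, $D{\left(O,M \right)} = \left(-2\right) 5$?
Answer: $5482$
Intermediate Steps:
$D{\left(O,M \right)} = -10$
$I{\left(h,j \right)} = 1 + h + j$
$X{\left(k,s \right)} = 40$ ($X{\left(k,s \right)} = \left(-4\right) \left(-10\right) = 40$)
$X{\left(-17,I{\left(1,0 \right)} \right)} 137 + 2 = 40 \cdot 137 + 2 = 5480 + 2 = 5482$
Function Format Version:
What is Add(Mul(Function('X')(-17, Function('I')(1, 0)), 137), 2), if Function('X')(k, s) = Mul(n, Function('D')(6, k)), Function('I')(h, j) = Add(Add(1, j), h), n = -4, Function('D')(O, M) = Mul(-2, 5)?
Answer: 5482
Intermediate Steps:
Function('D')(O, M) = -10
Function('I')(h, j) = Add(1, h, j)
Function('X')(k, s) = 40 (Function('X')(k, s) = Mul(-4, -10) = 40)
Add(Mul(Function('X')(-17, Function('I')(1, 0)), 137), 2) = Add(Mul(40, 137), 2) = Add(5480, 2) = 5482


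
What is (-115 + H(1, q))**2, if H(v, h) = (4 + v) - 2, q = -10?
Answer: 12544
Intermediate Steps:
H(v, h) = 2 + v
(-115 + H(1, q))**2 = (-115 + (2 + 1))**2 = (-115 + 3)**2 = (-112)**2 = 12544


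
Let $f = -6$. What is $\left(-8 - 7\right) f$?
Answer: $90$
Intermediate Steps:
$\left(-8 - 7\right) f = \left(-8 - 7\right) \left(-6\right) = \left(-15\right) \left(-6\right) = 90$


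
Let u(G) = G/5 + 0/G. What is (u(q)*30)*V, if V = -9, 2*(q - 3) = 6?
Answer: -324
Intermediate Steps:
q = 6 (q = 3 + (½)*6 = 3 + 3 = 6)
u(G) = G/5 (u(G) = G*(⅕) + 0 = G/5 + 0 = G/5)
(u(q)*30)*V = (((⅕)*6)*30)*(-9) = ((6/5)*30)*(-9) = 36*(-9) = -324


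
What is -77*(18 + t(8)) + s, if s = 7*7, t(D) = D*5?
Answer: -4417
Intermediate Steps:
t(D) = 5*D
s = 49
-77*(18 + t(8)) + s = -77*(18 + 5*8) + 49 = -77*(18 + 40) + 49 = -77*58 + 49 = -4466 + 49 = -4417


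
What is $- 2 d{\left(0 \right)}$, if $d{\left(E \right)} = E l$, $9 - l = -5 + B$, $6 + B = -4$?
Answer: $0$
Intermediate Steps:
$B = -10$ ($B = -6 - 4 = -10$)
$l = 24$ ($l = 9 - \left(-5 - 10\right) = 9 - -15 = 9 + 15 = 24$)
$d{\left(E \right)} = 24 E$ ($d{\left(E \right)} = E 24 = 24 E$)
$- 2 d{\left(0 \right)} = - 2 \cdot 24 \cdot 0 = \left(-2\right) 0 = 0$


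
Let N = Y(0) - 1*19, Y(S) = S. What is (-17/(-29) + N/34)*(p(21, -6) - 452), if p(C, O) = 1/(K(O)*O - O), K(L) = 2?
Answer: -24417/1972 ≈ -12.382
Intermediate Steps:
N = -19 (N = 0 - 1*19 = 0 - 19 = -19)
p(C, O) = 1/O (p(C, O) = 1/(2*O - O) = 1/O)
(-17/(-29) + N/34)*(p(21, -6) - 452) = (-17/(-29) - 19/34)*(1/(-6) - 452) = (-17*(-1/29) - 19*1/34)*(-⅙ - 452) = (17/29 - 19/34)*(-2713/6) = (27/986)*(-2713/6) = -24417/1972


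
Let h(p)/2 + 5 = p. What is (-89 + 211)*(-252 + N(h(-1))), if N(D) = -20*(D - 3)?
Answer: 5856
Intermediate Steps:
h(p) = -10 + 2*p
N(D) = 60 - 20*D (N(D) = -20*(-3 + D) = 60 - 20*D)
(-89 + 211)*(-252 + N(h(-1))) = (-89 + 211)*(-252 + (60 - 20*(-10 + 2*(-1)))) = 122*(-252 + (60 - 20*(-10 - 2))) = 122*(-252 + (60 - 20*(-12))) = 122*(-252 + (60 + 240)) = 122*(-252 + 300) = 122*48 = 5856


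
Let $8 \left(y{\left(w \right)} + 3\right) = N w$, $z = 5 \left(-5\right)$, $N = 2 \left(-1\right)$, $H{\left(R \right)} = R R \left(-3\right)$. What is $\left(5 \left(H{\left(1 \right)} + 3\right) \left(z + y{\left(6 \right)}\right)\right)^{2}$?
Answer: $0$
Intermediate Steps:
$H{\left(R \right)} = - 3 R^{2}$ ($H{\left(R \right)} = R^{2} \left(-3\right) = - 3 R^{2}$)
$N = -2$
$z = -25$
$y{\left(w \right)} = -3 - \frac{w}{4}$ ($y{\left(w \right)} = -3 + \frac{\left(-2\right) w}{8} = -3 - \frac{w}{4}$)
$\left(5 \left(H{\left(1 \right)} + 3\right) \left(z + y{\left(6 \right)}\right)\right)^{2} = \left(5 \left(- 3 \cdot 1^{2} + 3\right) \left(-25 - \frac{9}{2}\right)\right)^{2} = \left(5 \left(\left(-3\right) 1 + 3\right) \left(-25 - \frac{9}{2}\right)\right)^{2} = \left(5 \left(-3 + 3\right) \left(-25 - \frac{9}{2}\right)\right)^{2} = \left(5 \cdot 0 \left(- \frac{59}{2}\right)\right)^{2} = \left(0 \left(- \frac{59}{2}\right)\right)^{2} = 0^{2} = 0$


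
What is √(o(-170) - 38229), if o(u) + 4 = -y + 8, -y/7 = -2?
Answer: I*√38239 ≈ 195.55*I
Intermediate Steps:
y = 14 (y = -7*(-2) = 14)
o(u) = -10 (o(u) = -4 + (-1*14 + 8) = -4 + (-14 + 8) = -4 - 6 = -10)
√(o(-170) - 38229) = √(-10 - 38229) = √(-38239) = I*√38239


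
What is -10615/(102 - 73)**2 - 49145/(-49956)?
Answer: -488951995/42012996 ≈ -11.638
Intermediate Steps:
-10615/(102 - 73)**2 - 49145/(-49956) = -10615/(29**2) - 49145*(-1/49956) = -10615/841 + 49145/49956 = -488951995/42012996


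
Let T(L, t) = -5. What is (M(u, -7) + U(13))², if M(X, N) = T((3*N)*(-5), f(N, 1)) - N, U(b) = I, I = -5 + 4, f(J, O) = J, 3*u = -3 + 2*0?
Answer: 1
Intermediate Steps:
u = -1 (u = (-3 + 2*0)/3 = (-3 + 0)/3 = (⅓)*(-3) = -1)
I = -1
U(b) = -1
M(X, N) = -5 - N
(M(u, -7) + U(13))² = ((-5 - 1*(-7)) - 1)² = ((-5 + 7) - 1)² = (2 - 1)² = 1² = 1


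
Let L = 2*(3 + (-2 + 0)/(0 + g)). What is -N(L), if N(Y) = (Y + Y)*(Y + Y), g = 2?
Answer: -64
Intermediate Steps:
L = 4 (L = 2*(3 + (-2 + 0)/(0 + 2)) = 2*(3 - 2/2) = 2*(3 - 2*½) = 2*(3 - 1) = 2*2 = 4)
N(Y) = 4*Y² (N(Y) = (2*Y)*(2*Y) = 4*Y²)
-N(L) = -4*4² = -4*16 = -1*64 = -64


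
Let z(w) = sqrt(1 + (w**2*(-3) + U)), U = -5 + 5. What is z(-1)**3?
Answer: -2*I*sqrt(2) ≈ -2.8284*I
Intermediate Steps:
U = 0
z(w) = sqrt(1 - 3*w**2) (z(w) = sqrt(1 + (w**2*(-3) + 0)) = sqrt(1 + (-3*w**2 + 0)) = sqrt(1 - 3*w**2))
z(-1)**3 = (sqrt(1 - 3*(-1)**2))**3 = (sqrt(1 - 3*1))**3 = (sqrt(1 - 3))**3 = (sqrt(-2))**3 = (I*sqrt(2))**3 = -2*I*sqrt(2)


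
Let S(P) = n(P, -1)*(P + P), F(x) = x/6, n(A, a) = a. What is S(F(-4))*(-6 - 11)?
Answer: -68/3 ≈ -22.667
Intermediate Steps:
F(x) = x/6 (F(x) = x*(⅙) = x/6)
S(P) = -2*P (S(P) = -(P + P) = -2*P)
S(F(-4))*(-6 - 11) = (-(-4)/3)*(-6 - 11) = -2*(-⅔)*(-17) = (4/3)*(-17) = -68/3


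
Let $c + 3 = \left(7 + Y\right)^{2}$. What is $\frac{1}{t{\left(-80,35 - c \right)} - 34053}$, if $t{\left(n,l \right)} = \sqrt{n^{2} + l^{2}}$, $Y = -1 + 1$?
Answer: $- \frac{34053}{1159600288} - \frac{\sqrt{6521}}{1159600288} \approx -2.9436 \cdot 10^{-5}$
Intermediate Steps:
$Y = 0$
$c = 46$ ($c = -3 + \left(7 + 0\right)^{2} = -3 + 7^{2} = -3 + 49 = 46$)
$t{\left(n,l \right)} = \sqrt{l^{2} + n^{2}}$
$\frac{1}{t{\left(-80,35 - c \right)} - 34053} = \frac{1}{\sqrt{\left(35 - 46\right)^{2} + \left(-80\right)^{2}} - 34053} = \frac{1}{\sqrt{\left(35 - 46\right)^{2} + 6400} - 34053} = \frac{1}{\sqrt{\left(-11\right)^{2} + 6400} - 34053} = \frac{1}{\sqrt{121 + 6400} - 34053} = \frac{1}{\sqrt{6521} - 34053} = \frac{1}{-34053 + \sqrt{6521}}$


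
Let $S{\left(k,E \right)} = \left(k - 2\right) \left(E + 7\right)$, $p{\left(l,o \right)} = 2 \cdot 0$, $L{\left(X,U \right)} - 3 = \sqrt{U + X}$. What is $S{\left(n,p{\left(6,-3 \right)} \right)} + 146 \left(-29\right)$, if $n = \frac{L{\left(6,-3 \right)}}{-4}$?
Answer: $- \frac{17013}{4} - \frac{7 \sqrt{3}}{4} \approx -4256.3$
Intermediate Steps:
$L{\left(X,U \right)} = 3 + \sqrt{U + X}$
$p{\left(l,o \right)} = 0$
$n = - \frac{3}{4} - \frac{\sqrt{3}}{4}$ ($n = \frac{3 + \sqrt{-3 + 6}}{-4} = \left(3 + \sqrt{3}\right) \left(- \frac{1}{4}\right) = - \frac{3}{4} - \frac{\sqrt{3}}{4} \approx -1.183$)
$S{\left(k,E \right)} = \left(-2 + k\right) \left(7 + E\right)$
$S{\left(n,p{\left(6,-3 \right)} \right)} + 146 \left(-29\right) = \left(-14 - 0 + 7 \left(- \frac{3}{4} - \frac{\sqrt{3}}{4}\right) + 0 \left(- \frac{3}{4} - \frac{\sqrt{3}}{4}\right)\right) + 146 \left(-29\right) = \left(-14 + 0 - \left(\frac{21}{4} + \frac{7 \sqrt{3}}{4}\right) + 0\right) - 4234 = \left(- \frac{77}{4} - \frac{7 \sqrt{3}}{4}\right) - 4234 = - \frac{17013}{4} - \frac{7 \sqrt{3}}{4}$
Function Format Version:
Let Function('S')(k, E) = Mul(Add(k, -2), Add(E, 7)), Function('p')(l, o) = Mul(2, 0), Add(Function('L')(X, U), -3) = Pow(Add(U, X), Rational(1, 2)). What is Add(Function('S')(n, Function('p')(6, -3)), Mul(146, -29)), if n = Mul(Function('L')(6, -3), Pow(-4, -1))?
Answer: Add(Rational(-17013, 4), Mul(Rational(-7, 4), Pow(3, Rational(1, 2)))) ≈ -4256.3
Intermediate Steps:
Function('L')(X, U) = Add(3, Pow(Add(U, X), Rational(1, 2)))
Function('p')(l, o) = 0
n = Add(Rational(-3, 4), Mul(Rational(-1, 4), Pow(3, Rational(1, 2)))) (n = Mul(Add(3, Pow(Add(-3, 6), Rational(1, 2))), Pow(-4, -1)) = Mul(Add(3, Pow(3, Rational(1, 2))), Rational(-1, 4)) = Add(Rational(-3, 4), Mul(Rational(-1, 4), Pow(3, Rational(1, 2)))) ≈ -1.1830)
Function('S')(k, E) = Mul(Add(-2, k), Add(7, E))
Add(Function('S')(n, Function('p')(6, -3)), Mul(146, -29)) = Add(Add(-14, Mul(-2, 0), Mul(7, Add(Rational(-3, 4), Mul(Rational(-1, 4), Pow(3, Rational(1, 2))))), Mul(0, Add(Rational(-3, 4), Mul(Rational(-1, 4), Pow(3, Rational(1, 2)))))), Mul(146, -29)) = Add(Add(-14, 0, Add(Rational(-21, 4), Mul(Rational(-7, 4), Pow(3, Rational(1, 2)))), 0), -4234) = Add(Add(Rational(-77, 4), Mul(Rational(-7, 4), Pow(3, Rational(1, 2)))), -4234) = Add(Rational(-17013, 4), Mul(Rational(-7, 4), Pow(3, Rational(1, 2))))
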